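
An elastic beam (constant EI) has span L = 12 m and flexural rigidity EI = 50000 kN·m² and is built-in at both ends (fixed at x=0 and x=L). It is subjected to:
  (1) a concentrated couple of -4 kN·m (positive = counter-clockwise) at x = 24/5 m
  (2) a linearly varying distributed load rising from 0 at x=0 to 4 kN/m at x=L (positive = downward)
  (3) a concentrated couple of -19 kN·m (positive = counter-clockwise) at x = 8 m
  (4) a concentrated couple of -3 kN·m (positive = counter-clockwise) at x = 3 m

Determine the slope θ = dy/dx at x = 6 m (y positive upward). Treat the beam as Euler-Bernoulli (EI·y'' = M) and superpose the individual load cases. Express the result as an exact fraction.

Load 1 — applied couple M₀=-4 kN·m at a=24/5 m (b=L-a=36/5):
  θ_1 = (R_Ax²/2 - M_Ax - M₀(x-a))/EI  [x>a] with R_A=-12/25, M_A=-12/25 = ((-12/25)·6²/2 - (-12/25)·6 - (-4)·(6-(24/5)))/50000 = -3/156250 rad
Load 2 — triangular load w₀=4 kN/m (0→w₀ over full span):
  θ_2 = -w₀(2x(L-x)(L-2x)(x+2L)+x²(L-x)²)/(120LEI) = -4·(2·6·(12-6)·(12-2·6)·(6+2·12)+6²·(12-6)²)/(120·12·50000) = -9/125000 rad
Load 3 — applied couple M₀=-19 kN·m at a=8 m (b=L-a=4):
  θ_3 = (R_Ax²/2 - M_Ax)/EI  [x≤a] with R_A=-19/9, M_A=-19/3 = ((-19/9)·6²/2 - (-19/3)·6)/50000 = 0 rad
Load 4 — applied couple M₀=-3 kN·m at a=3 m (b=L-a=9):
  θ_4 = (R_Ax²/2 - M_Ax - M₀(x-a))/EI  [x>a] with R_A=-9/32, M_A=9/16 = ((-9/32)·6²/2 - (9/16)·6 - (-3)·(6-3))/50000 = 9/800000 rad
Superposition: θ = Σ θ_i = -1599/20000000 rad ≈ -0.000080 rad

θ(6) = -1599/20000000 rad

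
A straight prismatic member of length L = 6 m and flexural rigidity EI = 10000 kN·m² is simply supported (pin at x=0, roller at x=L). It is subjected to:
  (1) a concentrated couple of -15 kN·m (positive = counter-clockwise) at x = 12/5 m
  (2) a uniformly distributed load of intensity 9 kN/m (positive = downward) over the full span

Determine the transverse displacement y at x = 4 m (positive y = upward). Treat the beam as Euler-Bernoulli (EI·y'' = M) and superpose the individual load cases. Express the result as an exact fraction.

y(4) = -541/37500 m

Load 1 — applied couple M₀=-15 kN·m at a=12/5 m (b=L-a=18/5):
  y_1 = (M₀x³/(6L)-M₀(x-a)²/2+C₁x)/EI  [x>a] with C₁=M₀(3b²-L²)/(6L)=-6/5 = ((-15)·4³/(6·6)-(-15)·(4-(12/5))²/2+(-6/5)·4)/10000 = -23/18750 m
Load 2 — uniform load w=9 kN/m over full span:
  y_2 = -wx(L³-2Lx²+x³)/(24EI) = -9·4·(6³-2·6·4²+4³)/(24·10000) = -33/2500 m
Superposition: y = Σ y_i = -541/37500 m ≈ -0.014427 m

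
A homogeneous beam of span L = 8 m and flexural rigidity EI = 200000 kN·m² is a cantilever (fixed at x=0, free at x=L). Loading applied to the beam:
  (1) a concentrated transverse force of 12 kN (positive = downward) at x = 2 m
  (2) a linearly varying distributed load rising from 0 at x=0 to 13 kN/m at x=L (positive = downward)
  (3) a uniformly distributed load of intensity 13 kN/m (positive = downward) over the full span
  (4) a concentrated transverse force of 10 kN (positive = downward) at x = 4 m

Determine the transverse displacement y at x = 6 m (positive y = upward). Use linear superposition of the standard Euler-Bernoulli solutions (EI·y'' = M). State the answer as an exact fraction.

y(6) = -245179/6000000 m

Load 1 — point force P=12 kN at a=2 m (b=L-a=6):
  y_1 = -Pa²(3x-a)/(6EI)  [x>a] = -12·2²·(3·6-2)/(6·200000) = -2/3125 m
Load 2 — triangular load w₀=13 kN/m (0→w₀ over full span):
  y_2 = (w₀Lx³/12-w₀L²x²/6-w₀x⁵/(120L))/EI = (13·8·6³/12-13·8²·6²/6-13·6⁵/(120·8))/200000 = -32253/2000000 m
Load 3 — uniform load w=13 kN/m over full span:
  y_3 = -wx²(x²-4Lx+6L²)/(24EI) = -13·6²·(6²-4·8·6+6·8²)/(24·200000) = -2223/100000 m
Load 4 — point force P=10 kN at a=4 m (b=L-a=4):
  y_4 = -Pa²(3x-a)/(6EI)  [x>a] = -10·4²·(3·6-4)/(6·200000) = -7/3750 m
Superposition: y = Σ y_i = -245179/6000000 m ≈ -0.040863 m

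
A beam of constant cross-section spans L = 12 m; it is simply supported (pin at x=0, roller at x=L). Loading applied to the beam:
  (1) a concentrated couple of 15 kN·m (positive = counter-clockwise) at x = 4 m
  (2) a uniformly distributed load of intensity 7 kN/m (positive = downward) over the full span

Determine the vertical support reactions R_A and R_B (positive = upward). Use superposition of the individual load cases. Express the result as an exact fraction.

Load 1 — applied couple M₀=15 kN·m at a=4 m (b=L-a=8):
  R_A = M₀/L = 15/12 = 5/4 kN
  R_B = -M₀/L = -15/12 = -5/4 kN
Load 2 — uniform load w=7 kN/m over full span:
  R_A = wL/2 = 7·12/2 = 42 kN
  R_B = wL/2 = 7·12/2 = 42 kN
Superposition: R_A = 173/4 kN, R_B = 163/4 kN

R_A = 173/4 kN, R_B = 163/4 kN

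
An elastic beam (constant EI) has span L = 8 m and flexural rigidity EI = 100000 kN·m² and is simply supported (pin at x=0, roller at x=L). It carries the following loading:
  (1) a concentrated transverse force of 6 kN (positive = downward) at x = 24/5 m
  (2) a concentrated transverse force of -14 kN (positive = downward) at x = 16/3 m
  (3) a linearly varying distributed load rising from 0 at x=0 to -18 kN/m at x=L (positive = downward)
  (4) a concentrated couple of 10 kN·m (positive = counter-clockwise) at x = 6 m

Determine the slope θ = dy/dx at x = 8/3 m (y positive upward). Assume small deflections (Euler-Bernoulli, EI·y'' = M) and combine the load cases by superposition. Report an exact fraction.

Load 1 — point force P=6 kN at a=24/5 m (b=L-a=16/5):
  θ_1 = -Pb(L²-b²-3x²)/(6LEI)  [x≤a] = -6·(16/5)·(8²-(16/5)²-3·(8/3)²)/(6·8·100000) = -152/1171875 rad
Load 2 — point force P=-14 kN at a=16/3 m (b=L-a=8/3):
  θ_2 = -Pb(L²-b²-3x²)/(6LEI)  [x≤a] = -(-14)·(8/3)·(8²-(8/3)²-3·(8/3)²)/(6·8·100000) = 14/50625 rad
Load 3 — triangular load w₀=-18 kN/m (0→w₀ over full span):
  θ_3 = -w₀(7L⁴-30L²x²+15x⁴)/(360LEI) = -(-18)·(7·8⁴-30·8²·(8/3)²+15·(8/3)⁴)/(360·8·100000) = 416/421875 rad
Load 4 — applied couple M₀=10 kN·m at a=6 m (b=L-a=2):
  θ_4 = (M₀x²/(2L)+C₁)/EI  [x≤a] with C₁=M₀(3b²-L²)/(6L)=-65/6 = (10·(8/3)²/(2·8)+(-65/6))/100000 = -23/360000 rad
Superposition: θ = Σ θ_i = 2164769/2025000000 rad ≈ 0.001069 rad

θ(8/3) = 2164769/2025000000 rad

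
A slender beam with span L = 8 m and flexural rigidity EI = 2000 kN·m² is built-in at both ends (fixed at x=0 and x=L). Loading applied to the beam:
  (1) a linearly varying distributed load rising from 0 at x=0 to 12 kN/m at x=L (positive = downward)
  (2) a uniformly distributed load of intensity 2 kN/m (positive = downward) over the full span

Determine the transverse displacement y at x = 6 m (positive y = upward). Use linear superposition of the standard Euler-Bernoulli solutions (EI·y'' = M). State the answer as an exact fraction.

y(6) = -129/5000 m

Load 1 — triangular load w₀=12 kN/m (0→w₀ over full span):
  y_1 = -w₀x²(L-x)²(x+2L)/(120LEI) = -12·6²·(8-6)²·(6+2·8)/(120·8·2000) = -99/5000 m
Load 2 — uniform load w=2 kN/m over full span:
  y_2 = -wx²(L-x)²/(24EI) = -2·6²·(8-6)²/(24·2000) = -3/500 m
Superposition: y = Σ y_i = -129/5000 m ≈ -0.025800 m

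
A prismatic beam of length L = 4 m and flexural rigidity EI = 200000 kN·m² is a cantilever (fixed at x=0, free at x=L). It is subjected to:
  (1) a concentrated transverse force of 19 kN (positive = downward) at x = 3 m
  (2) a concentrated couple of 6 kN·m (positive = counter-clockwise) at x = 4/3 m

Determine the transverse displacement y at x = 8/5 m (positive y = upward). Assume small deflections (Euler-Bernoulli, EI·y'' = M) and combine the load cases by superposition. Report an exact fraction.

Load 1 — point force P=19 kN at a=3 m (b=L-a=1):
  y_1 = -Px²(3a-x)/(6EI)  [x≤a] = -19·(8/5)²·(3·3-(8/5))/(6·200000) = -703/2343750 m
Load 2 — applied couple M₀=6 kN·m at a=4/3 m (b=L-a=8/3):
  y_2 = M₀a(2x-a)/(2EI)  [x>a] = 6·(4/3)·(2·(8/5)-(4/3))/(2·200000) = 7/187500 m
Superposition: y = Σ y_i = -1231/4687500 m ≈ -0.000263 m

y(8/5) = -1231/4687500 m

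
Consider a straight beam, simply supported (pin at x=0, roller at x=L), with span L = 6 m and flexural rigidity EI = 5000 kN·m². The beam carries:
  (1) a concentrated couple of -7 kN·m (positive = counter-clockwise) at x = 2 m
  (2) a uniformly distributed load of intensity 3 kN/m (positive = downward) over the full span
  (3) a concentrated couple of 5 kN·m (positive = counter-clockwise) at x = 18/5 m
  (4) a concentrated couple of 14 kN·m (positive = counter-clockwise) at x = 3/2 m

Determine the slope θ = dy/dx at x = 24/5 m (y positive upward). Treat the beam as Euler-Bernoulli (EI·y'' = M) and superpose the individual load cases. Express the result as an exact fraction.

θ(24/5) = 49547/15000000 rad

Load 1 — applied couple M₀=-7 kN·m at a=2 m (b=L-a=4):
  θ_1 = (M₀x²/(2L)-M₀(x-a)+C₁)/EI  [x>a] with C₁=M₀(3b²-L²)/(6L)=-7/3 = ((-7)·(24/5)²/(2·6)-(-7)·((24/5)-2)+(-7/3))/5000 = 287/375000 rad
Load 2 — uniform load w=3 kN/m over full span:
  θ_2 = -w(L³-6Lx²+4x³)/(24EI) = -3·(6³-6·6·(24/5)²+4·(24/5)³)/(24·5000) = 2673/625000 rad
Load 3 — applied couple M₀=5 kN·m at a=18/5 m (b=L-a=12/5):
  θ_3 = (M₀x²/(2L)-M₀(x-a)+C₁)/EI  [x>a] with C₁=M₀(3b²-L²)/(6L)=-13/5 = (5·(24/5)²/(2·6)-5·((24/5)-(18/5))+(-13/5))/5000 = 1/5000 rad
Load 4 — applied couple M₀=14 kN·m at a=3/2 m (b=L-a=9/2):
  θ_4 = (M₀x²/(2L)-M₀(x-a)+C₁)/EI  [x>a] with C₁=M₀(3b²-L²)/(6L)=77/8 = (14·(24/5)²/(2·6)-14·((24/5)-(3/2))+(77/8))/5000 = -1939/1000000 rad
Superposition: θ = Σ θ_i = 49547/15000000 rad ≈ 0.003303 rad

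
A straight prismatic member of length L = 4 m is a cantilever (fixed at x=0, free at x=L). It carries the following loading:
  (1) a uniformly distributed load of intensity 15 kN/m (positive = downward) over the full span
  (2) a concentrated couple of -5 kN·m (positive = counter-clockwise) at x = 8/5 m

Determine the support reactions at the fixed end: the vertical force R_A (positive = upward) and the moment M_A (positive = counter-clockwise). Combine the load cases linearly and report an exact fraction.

Load 1 — uniform load w=15 kN/m over full span:
  R_A = wL = 15·4 = 60 kN
  M_A = wL²/2 = 15·4²/2 = 120 kN·m
Load 2 — applied couple M₀=-5 kN·m at a=8/5 m (b=L-a=12/5):
  R_A = 0 kN
  M_A = -M₀ = -(-5) = 5 kN·m
Superposition: R_A = 60 kN, M_A = 125 kN·m

R_A = 60 kN, M_A = 125 kN·m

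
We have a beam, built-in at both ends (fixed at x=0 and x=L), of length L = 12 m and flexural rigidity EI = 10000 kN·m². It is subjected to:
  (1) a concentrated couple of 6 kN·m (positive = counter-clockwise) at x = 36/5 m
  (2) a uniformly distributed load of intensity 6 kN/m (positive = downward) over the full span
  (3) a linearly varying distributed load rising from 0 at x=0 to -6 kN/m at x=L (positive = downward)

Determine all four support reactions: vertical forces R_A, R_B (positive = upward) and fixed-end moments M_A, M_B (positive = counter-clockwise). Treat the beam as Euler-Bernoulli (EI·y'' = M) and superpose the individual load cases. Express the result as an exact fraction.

R_A = 648/25 kN, M_A = 1128/25 kN·m, R_B = 252/25 kN, M_B = -702/25 kN·m

Load 1 — applied couple M₀=6 kN·m at a=36/5 m (b=L-a=24/5):
  R_A = 6M₀ab/L³ = 6·6·(36/5)·(24/5)/12³ = 18/25 kN
  M_A = M₀b(2a-b)/L² = 6·(24/5)·(2·(36/5)-(24/5))/12² = 48/25 kN·m
  R_B = -6M₀ab/L³ = -6·6·(36/5)·(24/5)/12³ = -18/25 kN
  M_B = M₀a(2b-a)/L² = 6·(36/5)·(2·(24/5)-(36/5))/12² = 18/25 kN·m
Load 2 — uniform load w=6 kN/m over full span:
  R_A = wL/2 = 6·12/2 = 36 kN
  M_A = wL²/12 = 6·12²/12 = 72 kN·m
  R_B = wL/2 = 6·12/2 = 36 kN
  M_B = -wL²/12 = -6·12²/12 = -72 kN·m
Load 3 — triangular load w₀=-6 kN/m (0→w₀ over full span):
  R_A = 3w₀L/20 = 3·(-6)·12/20 = -54/5 kN
  M_A = w₀L²/30 = (-6)·12²/30 = -144/5 kN·m
  R_B = 7w₀L/20 = 7·(-6)·12/20 = -126/5 kN
  M_B = -w₀L²/20 = -(-6)·12²/20 = 216/5 kN·m
Superposition: R_A = 648/25 kN, M_A = 1128/25 kN·m, R_B = 252/25 kN, M_B = -702/25 kN·m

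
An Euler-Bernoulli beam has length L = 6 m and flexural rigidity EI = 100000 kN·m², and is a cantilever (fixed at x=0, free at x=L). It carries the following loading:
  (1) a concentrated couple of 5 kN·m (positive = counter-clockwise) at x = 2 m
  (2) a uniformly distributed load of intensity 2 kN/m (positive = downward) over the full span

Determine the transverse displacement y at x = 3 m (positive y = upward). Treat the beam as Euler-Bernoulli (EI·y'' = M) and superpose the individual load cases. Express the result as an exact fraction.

Load 1 — applied couple M₀=5 kN·m at a=2 m (b=L-a=4):
  y_1 = M₀a(2x-a)/(2EI)  [x>a] = 5·2·(2·3-2)/(2·100000) = 1/5000 m
Load 2 — uniform load w=2 kN/m over full span:
  y_2 = -wx²(x²-4Lx+6L²)/(24EI) = -2·3²·(3²-4·6·3+6·6²)/(24·100000) = -459/400000 m
Superposition: y = Σ y_i = -379/400000 m ≈ -0.000947 m

y(3) = -379/400000 m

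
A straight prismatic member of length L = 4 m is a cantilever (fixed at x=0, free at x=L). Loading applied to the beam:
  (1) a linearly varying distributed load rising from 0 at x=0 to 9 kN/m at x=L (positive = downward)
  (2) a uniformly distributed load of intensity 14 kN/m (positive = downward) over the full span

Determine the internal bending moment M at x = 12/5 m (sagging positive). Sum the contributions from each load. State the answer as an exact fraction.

Load 1 — triangular load w₀=9 kN/m (0→w₀ over full span):
  M_1 = w₀Lx/2 - w₀L²/3 - w₀x³/(6L) = 9·4·(12/5)/2 - 9·4²/3 - 9·(12/5)³/(6·4) = -1248/125 kN·m
Load 2 — uniform load w=14 kN/m over full span:
  M_2 = -w(L-x)²/2 = -14·(4-(12/5))²/2 = -448/25 kN·m
Superposition: M = Σ M_i = -3488/125 kN·m ≈ -27.904000 kN·m

M(12/5) = -3488/125 kN·m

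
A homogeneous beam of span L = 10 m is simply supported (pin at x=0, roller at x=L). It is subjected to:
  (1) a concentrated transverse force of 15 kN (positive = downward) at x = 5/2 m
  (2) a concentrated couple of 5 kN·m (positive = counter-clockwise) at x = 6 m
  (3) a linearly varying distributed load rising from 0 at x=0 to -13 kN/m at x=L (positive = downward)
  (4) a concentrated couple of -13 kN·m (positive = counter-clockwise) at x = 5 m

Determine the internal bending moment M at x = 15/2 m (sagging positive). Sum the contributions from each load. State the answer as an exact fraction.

Load 1 — point force P=15 kN at a=5/2 m (b=L-a=15/2):
  M_1 = Pa(L-x)/L  [x>a] = 15·(5/2)·(10-(15/2))/10 = 75/8 kN·m
Load 2 — applied couple M₀=5 kN·m at a=6 m (b=L-a=4):
  M_2 = M₀x/L - M₀  [x>a] = 5·(15/2)/10 - 5 = -5/4 kN·m
Load 3 — triangular load w₀=-13 kN/m (0→w₀ over full span):
  M_3 = w₀Lx/6 - w₀x³/(6L) = (-13)·10·(15/2)/6 - (-13)·(15/2)³/(6·10) = -2275/32 kN·m
Load 4 — applied couple M₀=-13 kN·m at a=5 m (b=L-a=5):
  M_4 = M₀x/L - M₀  [x>a] = (-13)·(15/2)/10 - (-13) = 13/4 kN·m
Superposition: M = Σ M_i = -1911/32 kN·m ≈ -59.718750 kN·m

M(15/2) = -1911/32 kN·m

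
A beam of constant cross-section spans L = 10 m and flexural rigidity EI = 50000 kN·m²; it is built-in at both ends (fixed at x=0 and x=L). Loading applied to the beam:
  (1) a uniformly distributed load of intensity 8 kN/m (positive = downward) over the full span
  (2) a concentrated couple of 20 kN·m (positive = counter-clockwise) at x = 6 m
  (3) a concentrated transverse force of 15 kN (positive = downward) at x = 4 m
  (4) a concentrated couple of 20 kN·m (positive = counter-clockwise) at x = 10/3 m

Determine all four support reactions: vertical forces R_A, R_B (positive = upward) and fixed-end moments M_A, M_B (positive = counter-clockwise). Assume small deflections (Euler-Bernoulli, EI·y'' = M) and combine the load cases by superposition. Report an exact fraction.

Load 1 — uniform load w=8 kN/m over full span:
  R_A = wL/2 = 8·10/2 = 40 kN
  M_A = wL²/12 = 8·10²/12 = 200/3 kN·m
  R_B = wL/2 = 8·10/2 = 40 kN
  M_B = -wL²/12 = -8·10²/12 = -200/3 kN·m
Load 2 — applied couple M₀=20 kN·m at a=6 m (b=L-a=4):
  R_A = 6M₀ab/L³ = 6·20·6·4/10³ = 72/25 kN
  M_A = M₀b(2a-b)/L² = 20·4·(2·6-4)/10² = 32/5 kN·m
  R_B = -6M₀ab/L³ = -6·20·6·4/10³ = -72/25 kN
  M_B = M₀a(2b-a)/L² = 20·6·(2·4-6)/10² = 12/5 kN·m
Load 3 — point force P=15 kN at a=4 m (b=L-a=6):
  R_A = Pb²(3a+b)/L³ = 15·6²·(3·4+6)/10³ = 243/25 kN
  M_A = Pab²/L² = 15·4·6²/10² = 108/5 kN·m
  R_B = Pa²(a+3b)/L³ = 15·4²·(4+3·6)/10³ = 132/25 kN
  M_B = -Pa²b/L² = -15·4²·6/10² = -72/5 kN·m
Load 4 — applied couple M₀=20 kN·m at a=10/3 m (b=L-a=20/3):
  R_A = 6M₀ab/L³ = 6·20·(10/3)·(20/3)/10³ = 8/3 kN
  M_A = M₀b(2a-b)/L² = 20·(20/3)·(2·(10/3)-(20/3))/10² = 0 kN·m
  R_B = -6M₀ab/L³ = -6·20·(10/3)·(20/3)/10³ = -8/3 kN
  M_B = M₀a(2b-a)/L² = 20·(10/3)·(2·(20/3)-(10/3))/10² = 20/3 kN·m
Superposition: R_A = 829/15 kN, M_A = 284/3 kN·m, R_B = 596/15 kN, M_B = -72 kN·m

R_A = 829/15 kN, M_A = 284/3 kN·m, R_B = 596/15 kN, M_B = -72 kN·m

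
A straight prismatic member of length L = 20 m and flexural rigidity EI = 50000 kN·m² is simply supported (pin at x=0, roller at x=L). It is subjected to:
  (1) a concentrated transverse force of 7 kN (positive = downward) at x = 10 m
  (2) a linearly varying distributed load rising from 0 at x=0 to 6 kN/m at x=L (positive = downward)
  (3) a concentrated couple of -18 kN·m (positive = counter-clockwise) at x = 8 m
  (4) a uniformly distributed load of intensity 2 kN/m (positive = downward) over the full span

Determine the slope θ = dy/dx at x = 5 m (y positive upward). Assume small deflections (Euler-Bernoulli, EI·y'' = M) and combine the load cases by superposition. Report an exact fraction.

θ(5) = -311227/12000000 rad

Load 1 — point force P=7 kN at a=10 m (b=L-a=10):
  θ_1 = -Pb(L²-b²-3x²)/(6LEI)  [x≤a] = -7·10·(20²-10²-3·5²)/(6·20·50000) = -21/8000 rad
Load 2 — triangular load w₀=6 kN/m (0→w₀ over full span):
  θ_2 = -w₀(7L⁴-30L²x²+15x⁴)/(360LEI) = -6·(7·20⁴-30·20²·5²+15·5⁴)/(360·20·50000) = -1327/96000 rad
Load 3 — applied couple M₀=-18 kN·m at a=8 m (b=L-a=12):
  θ_3 = (M₀x²/(2L)+C₁)/EI  [x≤a] with C₁=M₀(3b²-L²)/(6L)=-24/5 = ((-18)·5²/(2·20)+(-24/5))/50000 = -321/1000000 rad
Load 4 — uniform load w=2 kN/m over full span:
  θ_4 = -w(L³-6Lx²+4x³)/(24EI) = -2·(20³-6·20·5²+4·5³)/(24·50000) = -11/1200 rad
Superposition: θ = Σ θ_i = -311227/12000000 rad ≈ -0.025936 rad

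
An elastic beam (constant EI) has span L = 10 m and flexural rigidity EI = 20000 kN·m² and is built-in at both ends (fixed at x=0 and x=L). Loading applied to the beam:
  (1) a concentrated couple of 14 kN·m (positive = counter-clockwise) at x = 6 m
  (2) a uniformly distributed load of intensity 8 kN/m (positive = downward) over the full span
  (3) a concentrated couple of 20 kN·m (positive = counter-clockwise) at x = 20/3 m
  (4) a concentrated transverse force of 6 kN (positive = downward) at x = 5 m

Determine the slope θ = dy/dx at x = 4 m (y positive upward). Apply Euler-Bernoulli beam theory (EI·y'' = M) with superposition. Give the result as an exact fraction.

θ(4) = -8461/3750000 rad

Load 1 — applied couple M₀=14 kN·m at a=6 m (b=L-a=4):
  θ_1 = (R_Ax²/2 - M_Ax)/EI  [x≤a] with R_A=252/125, M_A=112/25 = ((252/125)·4²/2 - (112/25)·4)/20000 = -7/78125 rad
Load 2 — uniform load w=8 kN/m over full span:
  θ_2 = -wx(L-x)(L-2x)/(12EI) = -8·4·(10-4)·(10-2·4)/(12·20000) = -1/625 rad
Load 3 — applied couple M₀=20 kN·m at a=20/3 m (b=L-a=10/3):
  θ_3 = (R_Ax²/2 - M_Ax)/EI  [x≤a] with R_A=8/3, M_A=20/3 = ((8/3)·4²/2 - (20/3)·4)/20000 = -1/3750 rad
Load 4 — point force P=6 kN at a=5 m (b=L-a=5):
  θ_4 = -Pb²x(2aL-(3a+b)x)/(2L³EI)  [x≤a] = -6·5²·4·(2·5·10-(3·5+5)·4)/(2·10³·20000) = -3/10000 rad
Superposition: θ = Σ θ_i = -8461/3750000 rad ≈ -0.002256 rad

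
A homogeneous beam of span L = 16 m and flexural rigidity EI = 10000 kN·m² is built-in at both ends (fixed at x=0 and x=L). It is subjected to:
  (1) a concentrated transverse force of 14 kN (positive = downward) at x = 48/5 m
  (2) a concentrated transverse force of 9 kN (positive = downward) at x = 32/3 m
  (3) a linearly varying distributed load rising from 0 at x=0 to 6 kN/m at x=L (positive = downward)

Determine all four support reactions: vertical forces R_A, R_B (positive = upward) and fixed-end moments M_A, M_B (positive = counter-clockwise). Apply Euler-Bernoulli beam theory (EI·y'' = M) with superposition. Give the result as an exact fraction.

Load 1 — point force P=14 kN at a=48/5 m (b=L-a=32/5):
  R_A = Pb²(3a+b)/L³ = 14·(32/5)²·(3·(48/5)+(32/5))/16³ = 616/125 kN
  M_A = Pab²/L² = 14·(48/5)·(32/5)²/16² = 2688/125 kN·m
  R_B = Pa²(a+3b)/L³ = 14·(48/5)²·((48/5)+3·(32/5))/16³ = 1134/125 kN
  M_B = -Pa²b/L² = -14·(48/5)²·(32/5)/16² = -4032/125 kN·m
Load 2 — point force P=9 kN at a=32/3 m (b=L-a=16/3):
  R_A = Pb²(3a+b)/L³ = 9·(16/3)²·(3·(32/3)+(16/3))/16³ = 7/3 kN
  M_A = Pab²/L² = 9·(32/3)·(16/3)²/16² = 32/3 kN·m
  R_B = Pa²(a+3b)/L³ = 9·(32/3)²·((32/3)+3·(16/3))/16³ = 20/3 kN
  M_B = -Pa²b/L² = -9·(32/3)²·(16/3)/16² = -64/3 kN·m
Load 3 — triangular load w₀=6 kN/m (0→w₀ over full span):
  R_A = 3w₀L/20 = 3·6·16/20 = 72/5 kN
  M_A = w₀L²/30 = 6·16²/30 = 256/5 kN·m
  R_B = 7w₀L/20 = 7·6·16/20 = 168/5 kN
  M_B = -w₀L²/20 = -6·16²/20 = -384/5 kN·m
Superposition: R_A = 8123/375 kN, M_A = 31264/375 kN·m, R_B = 18502/375 kN, M_B = -48896/375 kN·m

R_A = 8123/375 kN, M_A = 31264/375 kN·m, R_B = 18502/375 kN, M_B = -48896/375 kN·m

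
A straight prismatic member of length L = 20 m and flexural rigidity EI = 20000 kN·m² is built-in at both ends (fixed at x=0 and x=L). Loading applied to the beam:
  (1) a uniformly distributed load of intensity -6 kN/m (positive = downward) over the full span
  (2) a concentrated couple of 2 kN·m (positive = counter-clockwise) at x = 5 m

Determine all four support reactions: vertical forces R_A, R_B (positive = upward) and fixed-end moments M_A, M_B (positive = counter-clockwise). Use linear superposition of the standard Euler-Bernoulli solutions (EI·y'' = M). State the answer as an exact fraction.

R_A = -4791/80 kN, M_A = -1603/8 kN·m, R_B = -4809/80 kN, M_B = 1605/8 kN·m

Load 1 — uniform load w=-6 kN/m over full span:
  R_A = wL/2 = (-6)·20/2 = -60 kN
  M_A = wL²/12 = (-6)·20²/12 = -200 kN·m
  R_B = wL/2 = (-6)·20/2 = -60 kN
  M_B = -wL²/12 = -(-6)·20²/12 = 200 kN·m
Load 2 — applied couple M₀=2 kN·m at a=5 m (b=L-a=15):
  R_A = 6M₀ab/L³ = 6·2·5·15/20³ = 9/80 kN
  M_A = M₀b(2a-b)/L² = 2·15·(2·5-15)/20² = -3/8 kN·m
  R_B = -6M₀ab/L³ = -6·2·5·15/20³ = -9/80 kN
  M_B = M₀a(2b-a)/L² = 2·5·(2·15-5)/20² = 5/8 kN·m
Superposition: R_A = -4791/80 kN, M_A = -1603/8 kN·m, R_B = -4809/80 kN, M_B = 1605/8 kN·m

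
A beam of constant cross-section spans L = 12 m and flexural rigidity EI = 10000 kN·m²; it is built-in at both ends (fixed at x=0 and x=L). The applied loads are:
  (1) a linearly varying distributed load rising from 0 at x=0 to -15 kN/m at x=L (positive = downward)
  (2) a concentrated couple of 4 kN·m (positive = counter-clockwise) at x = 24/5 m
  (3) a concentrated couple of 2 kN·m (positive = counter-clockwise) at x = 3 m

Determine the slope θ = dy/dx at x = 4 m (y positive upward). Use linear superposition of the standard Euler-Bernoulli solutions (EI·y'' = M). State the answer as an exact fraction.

θ(4) = 6619/750000 rad

Load 1 — triangular load w₀=-15 kN/m (0→w₀ over full span):
  θ_1 = -w₀(2x(L-x)(L-2x)(x+2L)+x²(L-x)²)/(120LEI) = -(-15)·(2·4·(12-4)·(12-2·4)·(4+2·12)+4²·(12-4)²)/(120·12·10000) = 16/1875 rad
Load 2 — applied couple M₀=4 kN·m at a=24/5 m (b=L-a=36/5):
  θ_2 = (R_Ax²/2 - M_Ax)/EI  [x≤a] with R_A=12/25, M_A=12/25 = ((12/25)·4²/2 - (12/25)·4)/10000 = 3/15625 rad
Load 3 — applied couple M₀=2 kN·m at a=3 m (b=L-a=9):
  θ_3 = (R_Ax²/2 - M_Ax - M₀(x-a))/EI  [x>a] with R_A=3/16, M_A=-3/8 = ((3/16)·4²/2 - (-3/8)·4 - 2·(4-3))/10000 = 1/10000 rad
Superposition: θ = Σ θ_i = 6619/750000 rad ≈ 0.008825 rad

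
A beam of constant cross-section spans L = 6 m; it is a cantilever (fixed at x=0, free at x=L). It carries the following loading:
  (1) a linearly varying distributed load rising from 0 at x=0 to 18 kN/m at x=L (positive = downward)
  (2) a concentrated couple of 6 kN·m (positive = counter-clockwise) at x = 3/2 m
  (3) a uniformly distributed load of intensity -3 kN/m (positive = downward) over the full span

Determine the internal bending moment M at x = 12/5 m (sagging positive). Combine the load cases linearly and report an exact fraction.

Load 1 — triangular load w₀=18 kN/m (0→w₀ over full span):
  M_1 = w₀Lx/2 - w₀L²/3 - w₀x³/(6L) = 18·6·(12/5)/2 - 18·6²/3 - 18·(12/5)³/(6·6) = -11664/125 kN·m
Load 2 — applied couple M₀=6 kN·m at a=3/2 m (b=L-a=9/2):
  M_2 = 0  [x>a] = 0 kN·m
Load 3 — uniform load w=-3 kN/m over full span:
  M_3 = -w(L-x)²/2 = -(-3)·(6-(12/5))²/2 = 486/25 kN·m
Superposition: M = Σ M_i = -9234/125 kN·m ≈ -73.872000 kN·m

M(12/5) = -9234/125 kN·m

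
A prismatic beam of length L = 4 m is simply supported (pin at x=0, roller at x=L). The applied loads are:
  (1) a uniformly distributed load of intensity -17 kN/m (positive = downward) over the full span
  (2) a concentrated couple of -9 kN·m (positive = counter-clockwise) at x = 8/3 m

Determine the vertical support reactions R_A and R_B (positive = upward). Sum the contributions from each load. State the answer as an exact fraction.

R_A = -145/4 kN, R_B = -127/4 kN

Load 1 — uniform load w=-17 kN/m over full span:
  R_A = wL/2 = (-17)·4/2 = -34 kN
  R_B = wL/2 = (-17)·4/2 = -34 kN
Load 2 — applied couple M₀=-9 kN·m at a=8/3 m (b=L-a=4/3):
  R_A = M₀/L = (-9)/4 = -9/4 kN
  R_B = -M₀/L = -(-9)/4 = 9/4 kN
Superposition: R_A = -145/4 kN, R_B = -127/4 kN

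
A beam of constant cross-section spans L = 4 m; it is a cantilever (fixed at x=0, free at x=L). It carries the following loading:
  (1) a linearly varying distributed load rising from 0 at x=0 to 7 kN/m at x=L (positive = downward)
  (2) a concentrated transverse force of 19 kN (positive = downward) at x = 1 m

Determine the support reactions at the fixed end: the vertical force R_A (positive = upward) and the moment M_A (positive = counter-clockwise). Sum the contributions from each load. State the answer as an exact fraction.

Load 1 — triangular load w₀=7 kN/m (0→w₀ over full span):
  R_A = w₀L/2 = 7·4/2 = 14 kN
  M_A = w₀L²/3 = 7·4²/3 = 112/3 kN·m
Load 2 — point force P=19 kN at a=1 m (b=L-a=3):
  R_A = P = 19 kN
  M_A = Pa = 19·1 = 19 kN·m
Superposition: R_A = 33 kN, M_A = 169/3 kN·m

R_A = 33 kN, M_A = 169/3 kN·m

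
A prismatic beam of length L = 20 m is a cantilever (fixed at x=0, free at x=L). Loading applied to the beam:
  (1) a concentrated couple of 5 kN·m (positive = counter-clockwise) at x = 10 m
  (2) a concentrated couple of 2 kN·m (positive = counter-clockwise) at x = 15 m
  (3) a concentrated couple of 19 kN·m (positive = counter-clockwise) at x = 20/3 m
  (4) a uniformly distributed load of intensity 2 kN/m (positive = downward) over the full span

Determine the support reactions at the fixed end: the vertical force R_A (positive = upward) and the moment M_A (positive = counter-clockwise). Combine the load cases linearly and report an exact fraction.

R_A = 40 kN, M_A = 374 kN·m

Load 1 — applied couple M₀=5 kN·m at a=10 m (b=L-a=10):
  R_A = 0 kN
  M_A = -M₀ = -5 kN·m
Load 2 — applied couple M₀=2 kN·m at a=15 m (b=L-a=5):
  R_A = 0 kN
  M_A = -M₀ = -2 kN·m
Load 3 — applied couple M₀=19 kN·m at a=20/3 m (b=L-a=40/3):
  R_A = 0 kN
  M_A = -M₀ = -19 kN·m
Load 4 — uniform load w=2 kN/m over full span:
  R_A = wL = 2·20 = 40 kN
  M_A = wL²/2 = 2·20²/2 = 400 kN·m
Superposition: R_A = 40 kN, M_A = 374 kN·m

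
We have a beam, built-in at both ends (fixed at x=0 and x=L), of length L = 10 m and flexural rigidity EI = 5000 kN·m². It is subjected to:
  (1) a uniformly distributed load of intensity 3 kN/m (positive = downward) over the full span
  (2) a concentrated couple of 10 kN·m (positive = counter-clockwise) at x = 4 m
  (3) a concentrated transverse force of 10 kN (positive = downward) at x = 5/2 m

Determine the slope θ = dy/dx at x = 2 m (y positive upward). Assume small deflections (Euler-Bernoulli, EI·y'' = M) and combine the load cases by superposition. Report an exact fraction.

θ(2) = -3477/500000 rad

Load 1 — uniform load w=3 kN/m over full span:
  θ_1 = -wx(L-x)(L-2x)/(12EI) = -3·2·(10-2)·(10-2·2)/(12·5000) = -3/625 rad
Load 2 — applied couple M₀=10 kN·m at a=4 m (b=L-a=6):
  θ_2 = (R_Ax²/2 - M_Ax)/EI  [x≤a] with R_A=36/25, M_A=6/5 = ((36/25)·2²/2 - (6/5)·2)/5000 = 3/31250 rad
Load 3 — point force P=10 kN at a=5/2 m (b=L-a=15/2):
  θ_3 = -Pb²x(2aL-(3a+b)x)/(2L³EI)  [x≤a] = -10·(15/2)²·2·(2·(5/2)·10-(3·(5/2)+(15/2))·2)/(2·10³·5000) = -9/4000 rad
Superposition: θ = Σ θ_i = -3477/500000 rad ≈ -0.006954 rad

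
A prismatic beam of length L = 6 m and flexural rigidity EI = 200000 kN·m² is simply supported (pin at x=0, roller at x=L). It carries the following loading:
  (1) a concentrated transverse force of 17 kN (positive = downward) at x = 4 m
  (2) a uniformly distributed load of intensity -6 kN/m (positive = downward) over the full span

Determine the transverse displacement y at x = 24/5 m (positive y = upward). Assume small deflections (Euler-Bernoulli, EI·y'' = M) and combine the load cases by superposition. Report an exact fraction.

Load 1 — point force P=17 kN at a=4 m (b=L-a=2):
  y_1 = -Pa(L-x)(2Lx-a²-x²)/(6LEI)  [x>a] = -17·4·(6-(24/5))·(2·6·(24/5)-4²-(24/5)²)/(6·6·200000) = -493/2343750 m
Load 2 — uniform load w=-6 kN/m over full span:
  y_2 = -wx(L³-2Lx²+x³)/(24EI) = -(-6)·(24/5)·(6³-2·6·(24/5)²+(24/5)³)/(24·200000) = 2349/7812500 m
Superposition: y = Σ y_i = 2117/23437500 m ≈ 0.000090 m

y(24/5) = 2117/23437500 m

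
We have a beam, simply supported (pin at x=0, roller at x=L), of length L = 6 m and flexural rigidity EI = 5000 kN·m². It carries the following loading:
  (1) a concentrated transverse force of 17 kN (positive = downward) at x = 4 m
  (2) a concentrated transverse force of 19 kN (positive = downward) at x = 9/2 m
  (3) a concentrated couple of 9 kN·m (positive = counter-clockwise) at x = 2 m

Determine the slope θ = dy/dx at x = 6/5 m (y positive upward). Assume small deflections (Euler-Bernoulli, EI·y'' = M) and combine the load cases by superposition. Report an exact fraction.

Load 1 — point force P=17 kN at a=4 m (b=L-a=2):
  θ_1 = -Pb(L²-b²-3x²)/(6LEI)  [x≤a] = -17·2·(6²-2²-3·(6/5)²)/(6·6·5000) = -2941/562500 rad
Load 2 — point force P=19 kN at a=9/2 m (b=L-a=3/2):
  θ_2 = -Pb(L²-b²-3x²)/(6LEI)  [x≤a] = -19·(3/2)·(6²-(3/2)²-3·(6/5)²)/(6·6·5000) = -18639/4000000 rad
Load 3 — applied couple M₀=9 kN·m at a=2 m (b=L-a=4):
  θ_3 = (M₀x²/(2L)+C₁)/EI  [x≤a] with C₁=M₀(3b²-L²)/(6L)=3 = (9·(6/5)²/(2·6)+3)/5000 = 51/62500 rad
Superposition: θ = Σ θ_i = -326599/36000000 rad ≈ -0.009072 rad

θ(6/5) = -326599/36000000 rad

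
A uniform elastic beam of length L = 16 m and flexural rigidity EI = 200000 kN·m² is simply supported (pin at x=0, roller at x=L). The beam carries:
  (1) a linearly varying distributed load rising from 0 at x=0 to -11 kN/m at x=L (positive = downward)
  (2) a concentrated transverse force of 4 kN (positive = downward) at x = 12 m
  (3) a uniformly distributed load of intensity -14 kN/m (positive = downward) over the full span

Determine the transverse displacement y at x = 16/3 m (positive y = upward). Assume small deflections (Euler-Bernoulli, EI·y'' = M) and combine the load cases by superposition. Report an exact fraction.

Load 1 — triangular load w₀=-11 kN/m (0→w₀ over full span):
  y_1 = -w₀x(7L⁴-10L²x²+3x⁴)/(360LEI) = -(-11)·(16/3)·(7·16⁴-10·16²·(16/3)²+3·(16/3)⁴)/(360·16·200000) = 45056/2278125 m
Load 2 — point force P=4 kN at a=12 m (b=L-a=4):
  y_2 = -Pbx(L²-b²-x²)/(6LEI)  [x≤a] = -4·4·(16/3)·(16²-4²-(16/3)²)/(6·16·200000) = -238/253125 m
Load 3 — uniform load w=-14 kN/m over full span:
  y_3 = -wx(L³-2Lx²+x³)/(24EI) = -(-14)·(16/3)·(16³-2·16·(16/3)²+(16/3)³)/(24·200000) = 39424/759375 m
Superposition: y = Σ y_i = 161186/2278125 m ≈ 0.070754 m

y(16/3) = 161186/2278125 m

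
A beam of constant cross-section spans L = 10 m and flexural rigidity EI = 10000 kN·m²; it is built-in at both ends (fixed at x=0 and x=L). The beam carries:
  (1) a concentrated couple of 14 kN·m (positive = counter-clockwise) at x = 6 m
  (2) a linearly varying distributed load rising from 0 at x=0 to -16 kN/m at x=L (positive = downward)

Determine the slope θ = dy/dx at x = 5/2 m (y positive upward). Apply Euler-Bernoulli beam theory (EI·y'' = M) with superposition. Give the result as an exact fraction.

Load 1 — applied couple M₀=14 kN·m at a=6 m (b=L-a=4):
  θ_1 = (R_Ax²/2 - M_Ax)/EI  [x≤a] with R_A=252/125, M_A=112/25 = ((252/125)·(5/2)²/2 - (112/25)·(5/2))/10000 = -49/100000 rad
Load 2 — triangular load w₀=-16 kN/m (0→w₀ over full span):
  θ_2 = -w₀(2x(L-x)(L-2x)(x+2L)+x²(L-x)²)/(120LEI) = -(-16)·(2·(5/2)·(10-(5/2))·(10-2·(5/2))·((5/2)+2·10)+(5/2)²·(10-(5/2))²)/(120·10·10000) = 39/6400 rad
Superposition: θ = Σ θ_i = 4483/800000 rad ≈ 0.005604 rad

θ(5/2) = 4483/800000 rad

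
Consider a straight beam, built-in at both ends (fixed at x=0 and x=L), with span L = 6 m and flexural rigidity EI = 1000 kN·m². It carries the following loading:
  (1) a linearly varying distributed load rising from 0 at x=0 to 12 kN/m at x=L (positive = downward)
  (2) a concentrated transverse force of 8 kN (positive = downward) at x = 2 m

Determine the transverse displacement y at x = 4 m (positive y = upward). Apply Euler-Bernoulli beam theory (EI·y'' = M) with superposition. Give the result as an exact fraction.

Load 1 — triangular load w₀=12 kN/m (0→w₀ over full span):
  y_1 = -w₀x²(L-x)²(x+2L)/(120LEI) = -12·4²·(6-4)²·(4+2·6)/(120·6·1000) = -32/1875 m
Load 2 — point force P=8 kN at a=2 m (b=L-a=4):
  y_2 = -Pa²(L-x)²(3bL-(3b+a)(L-x))/(6L³EI)  [x>a] = -8·2²·(6-4)²·(3·4·6-(3·4+2)·(6-4))/(6·6³·1000) = -44/10125 m
Superposition: y = Σ y_i = -1084/50625 m ≈ -0.021412 m

y(4) = -1084/50625 m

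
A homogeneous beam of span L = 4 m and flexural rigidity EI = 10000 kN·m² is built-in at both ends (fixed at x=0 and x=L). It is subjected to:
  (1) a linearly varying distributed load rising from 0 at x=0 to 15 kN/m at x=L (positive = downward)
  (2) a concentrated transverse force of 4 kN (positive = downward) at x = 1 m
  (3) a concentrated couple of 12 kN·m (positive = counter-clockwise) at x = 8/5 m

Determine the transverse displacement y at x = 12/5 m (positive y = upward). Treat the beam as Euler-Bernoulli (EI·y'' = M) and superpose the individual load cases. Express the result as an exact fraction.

y(12/5) = -3937/11718750 m

Load 1 — triangular load w₀=15 kN/m (0→w₀ over full span):
  y_1 = -w₀x²(L-x)²(x+2L)/(120LEI) = -15·(12/5)²·(4-(12/5))²·((12/5)+2·4)/(120·4·10000) = -936/1953125 m
Load 2 — point force P=4 kN at a=1 m (b=L-a=3):
  y_2 = -Pa²(L-x)²(3bL-(3b+a)(L-x))/(6L³EI)  [x>a] = -4·1²·(4-(12/5))²·(3·3·4-(3·3+1)·(4-(12/5)))/(6·4³·10000) = -1/18750 m
Load 3 — applied couple M₀=12 kN·m at a=8/5 m (b=L-a=12/5):
  y_3 = (R_Ax³/6 - M_Ax²/2 - M₀(x-a)²/2)/EI  [x>a] with R_A=108/25, M_A=36/25 = ((108/25)·(12/5)³/6 - (36/25)·(12/5)²/2 - 12·((12/5)-(8/5))²/2)/10000 = 384/1953125 m
Superposition: y = Σ y_i = -3937/11718750 m ≈ -0.000336 m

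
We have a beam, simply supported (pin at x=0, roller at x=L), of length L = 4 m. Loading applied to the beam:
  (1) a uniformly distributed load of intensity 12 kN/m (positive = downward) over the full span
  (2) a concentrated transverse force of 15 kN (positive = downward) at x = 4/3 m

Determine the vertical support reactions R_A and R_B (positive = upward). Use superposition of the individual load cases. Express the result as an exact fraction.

R_A = 34 kN, R_B = 29 kN

Load 1 — uniform load w=12 kN/m over full span:
  R_A = wL/2 = 12·4/2 = 24 kN
  R_B = wL/2 = 12·4/2 = 24 kN
Load 2 — point force P=15 kN at a=4/3 m (b=L-a=8/3):
  R_A = Pb/L = 15·(8/3)/4 = 10 kN
  R_B = Pa/L = 15·(4/3)/4 = 5 kN
Superposition: R_A = 34 kN, R_B = 29 kN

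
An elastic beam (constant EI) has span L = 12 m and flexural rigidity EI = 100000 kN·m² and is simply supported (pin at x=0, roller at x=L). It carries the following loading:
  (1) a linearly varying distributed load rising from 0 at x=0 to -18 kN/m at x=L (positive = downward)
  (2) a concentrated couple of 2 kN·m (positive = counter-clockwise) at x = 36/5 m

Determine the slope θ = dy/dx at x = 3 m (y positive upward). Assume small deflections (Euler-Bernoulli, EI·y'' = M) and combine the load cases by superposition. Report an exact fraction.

θ(3) = 178613/40000000 rad

Load 1 — triangular load w₀=-18 kN/m (0→w₀ over full span):
  θ_1 = -w₀(7L⁴-30L²x²+15x⁴)/(360LEI) = -(-18)·(7·12⁴-30·12²·3²+15·3⁴)/(360·12·100000) = 35829/8000000 rad
Load 2 — applied couple M₀=2 kN·m at a=36/5 m (b=L-a=24/5):
  θ_2 = (M₀x²/(2L)+C₁)/EI  [x≤a] with C₁=M₀(3b²-L²)/(6L)=-52/25 = (2·3²/(2·12)+(-52/25))/100000 = -133/10000000 rad
Superposition: θ = Σ θ_i = 178613/40000000 rad ≈ 0.004465 rad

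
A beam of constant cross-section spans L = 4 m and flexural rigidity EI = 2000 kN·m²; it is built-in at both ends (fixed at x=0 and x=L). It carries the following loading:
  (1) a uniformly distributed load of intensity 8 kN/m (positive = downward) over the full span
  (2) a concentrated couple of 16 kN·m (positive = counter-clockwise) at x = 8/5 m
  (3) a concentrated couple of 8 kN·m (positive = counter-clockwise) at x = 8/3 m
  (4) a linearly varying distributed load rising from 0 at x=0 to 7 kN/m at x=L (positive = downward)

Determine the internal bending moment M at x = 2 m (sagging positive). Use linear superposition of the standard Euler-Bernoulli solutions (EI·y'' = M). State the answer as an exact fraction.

M(2) = 59/15 kN·m

Load 1 — uniform load w=8 kN/m over full span:
  M_1 = wLx/2 - wL²/12 - wx²/2 = 8·4·2/2 - 8·4²/12 - 8·2²/2 = 16/3 kN·m
Load 2 — applied couple M₀=16 kN·m at a=8/5 m (b=L-a=12/5):
  M_2 = R_Ax - M_A - M₀  [x>a] with R_A=144/25, M_A=48/25 = (144/25)·2 - (48/25) - 16 = -32/5 kN·m
Load 3 — applied couple M₀=8 kN·m at a=8/3 m (b=L-a=4/3):
  M_3 = R_Ax - M_A  [x≤a] with R_A=8/3, M_A=8/3 = (8/3)·2 - (8/3) = 8/3 kN·m
Load 4 — triangular load w₀=7 kN/m (0→w₀ over full span):
  M_4 = 3w₀Lx/20 - w₀L²/30 - w₀x³/(6L) = 3·7·4·2/20 - 7·4²/30 - 7·2³/(6·4) = 7/3 kN·m
Superposition: M = Σ M_i = 59/15 kN·m ≈ 3.933333 kN·m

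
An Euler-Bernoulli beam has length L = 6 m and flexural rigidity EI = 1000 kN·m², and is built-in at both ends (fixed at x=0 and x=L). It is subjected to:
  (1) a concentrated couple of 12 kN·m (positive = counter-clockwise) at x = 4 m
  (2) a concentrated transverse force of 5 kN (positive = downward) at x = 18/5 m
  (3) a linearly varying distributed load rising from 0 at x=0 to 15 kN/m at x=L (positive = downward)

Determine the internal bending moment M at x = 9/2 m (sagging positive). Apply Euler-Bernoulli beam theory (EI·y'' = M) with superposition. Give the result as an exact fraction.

M(9/2) = 1057/800 kN·m

Load 1 — applied couple M₀=12 kN·m at a=4 m (b=L-a=2):
  M_1 = R_Ax - M_A - M₀  [x>a] with R_A=8/3, M_A=4 = (8/3)·(9/2) - 4 - 12 = -4 kN·m
Load 2 — point force P=5 kN at a=18/5 m (b=L-a=12/5):
  M_2 = Pa²(a+3b)(L-x)/L³ - Pa²b/L²  [x>a] = 5·(18/5)²·((18/5)+3·(12/5))·(6-(9/2))/6³ - 5·(18/5)²·(12/5)/6² = 27/50 kN·m
Load 3 — triangular load w₀=15 kN/m (0→w₀ over full span):
  M_3 = 3w₀Lx/20 - w₀L²/30 - w₀x³/(6L) = 3·15·6·(9/2)/20 - 15·6²/30 - 15·(9/2)³/(6·6) = 153/32 kN·m
Superposition: M = Σ M_i = 1057/800 kN·m ≈ 1.321250 kN·m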